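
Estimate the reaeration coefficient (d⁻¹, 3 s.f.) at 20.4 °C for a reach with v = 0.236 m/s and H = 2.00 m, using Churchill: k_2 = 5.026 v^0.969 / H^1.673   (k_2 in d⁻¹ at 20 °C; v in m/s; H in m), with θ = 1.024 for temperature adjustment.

k_2(20) = 5.026 × 0.236^0.969 / 2.00^1.673 = 5.026 × 0.2468 / 3.189 = 0.3890 d⁻¹.
k_2(20.4) = 0.3890 × 1.024^(20.4−20) = 0.3890 × 1.010 = 0.3927 d⁻¹.

k_2 ≈ 0.393 d⁻¹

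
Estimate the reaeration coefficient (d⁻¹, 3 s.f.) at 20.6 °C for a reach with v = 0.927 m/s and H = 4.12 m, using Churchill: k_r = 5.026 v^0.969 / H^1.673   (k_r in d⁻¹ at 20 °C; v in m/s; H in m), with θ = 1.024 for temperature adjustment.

k_r(20) = 5.026 × 0.927^0.969 / 4.12^1.673 = 5.026 × 0.9292 / 10.68 = 0.4371 d⁻¹.
k_r(20.6) = 0.4371 × 1.024^(20.6−20) = 0.4371 × 1.014 = 0.4434 d⁻¹.

k_r ≈ 0.443 d⁻¹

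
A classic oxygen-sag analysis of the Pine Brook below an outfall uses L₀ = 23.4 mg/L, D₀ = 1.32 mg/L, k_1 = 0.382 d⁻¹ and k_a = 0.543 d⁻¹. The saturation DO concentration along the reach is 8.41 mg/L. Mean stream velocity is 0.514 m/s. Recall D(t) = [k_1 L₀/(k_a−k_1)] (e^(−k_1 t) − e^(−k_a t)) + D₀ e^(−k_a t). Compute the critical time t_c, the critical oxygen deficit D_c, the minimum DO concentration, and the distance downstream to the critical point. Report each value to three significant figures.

t_c = [1/(k_a−k_1)] ln[(k_a/k_1)(1 − D₀(k_a−k_1)/(k_1 L₀))]
= [1/(0.543−0.382)] ln[(0.543/0.382)(1 − 1.32×0.1610/(0.382×23.4))]
= (1/0.1610) ln[1.421 × 0.9762] = 6.211 × ln(1.388) = 6.211 × 0.3276 = 2.035 d.
L(t_c) = L₀ e^(−k_1 t_c) = 23.4 × 0.4596 = 10.76 mg/L, and at the critical point k_a D_c = k_1 L, so D_c = (0.382/0.543) × 10.76 = 7.566 mg/L.
Minimum DO = C_s − D_c = 8.41 − 7.566 = 0.8438 mg/L.
x_c = v t_c = 0.514 m/s × 2.035 d × 86400 s/d = 90370 m ≈ 90.4 km.

t_c ≈ 2.03 d; D_c ≈ 7.57 mg/L; min DO ≈ 0.844 mg/L; x_c ≈ 90.4 km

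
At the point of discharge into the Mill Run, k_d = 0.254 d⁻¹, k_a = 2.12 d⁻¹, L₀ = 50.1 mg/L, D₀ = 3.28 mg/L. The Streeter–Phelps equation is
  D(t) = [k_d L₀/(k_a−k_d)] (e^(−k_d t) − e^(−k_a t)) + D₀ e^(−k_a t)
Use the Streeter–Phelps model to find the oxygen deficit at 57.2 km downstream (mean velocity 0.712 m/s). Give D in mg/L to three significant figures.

Travel time t = x/v = 57.2 km / (0.712 m/s) = 57200 m / 0.712 m/s = 80340 s = 0.9298 d.
k_d L₀/(k_a−k_d) = 0.254×50.1/(2.12−0.254) = 12.73/1.866 = 6.820 mg/L.
e^(−k_d t) = e^(−0.254×0.9298) = 0.7896; e^(−k_a t) = e^(−2.12×0.9298) = 0.1393.
D = 6.820 × (0.7896 − 0.1393) + 3.28 × 0.1393 = 4.435 + 0.4569 = 4.892 mg/L.

D ≈ 4.89 mg/L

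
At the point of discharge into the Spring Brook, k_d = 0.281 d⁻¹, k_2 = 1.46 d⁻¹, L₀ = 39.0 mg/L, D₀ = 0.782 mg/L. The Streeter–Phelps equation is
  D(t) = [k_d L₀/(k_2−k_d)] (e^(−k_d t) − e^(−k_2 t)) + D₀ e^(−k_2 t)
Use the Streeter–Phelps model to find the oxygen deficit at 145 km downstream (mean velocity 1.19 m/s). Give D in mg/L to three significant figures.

D ≈ 5.17 mg/L

Travel time t = x/v = 145 km / (1.19 m/s) = 145000 m / 1.19 m/s = 121800 s = 1.410 d.
k_d L₀/(k_2−k_d) = 0.281×39.0/(1.46−0.281) = 10.96/1.179 = 9.295 mg/L.
e^(−k_d t) = e^(−0.281×1.410) = 0.6728; e^(−k_2 t) = e^(−1.46×1.410) = 0.1276.
D = 9.295 × (0.6728 − 0.1276) + 0.782 × 0.1276 = 5.068 + 0.09977 = 5.168 mg/L.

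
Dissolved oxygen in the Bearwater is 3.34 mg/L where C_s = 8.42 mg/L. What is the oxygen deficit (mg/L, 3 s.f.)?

D = C_s − C = 8.42 − 3.34 = 5.08 mg/L.

D ≈ 5.08 mg/L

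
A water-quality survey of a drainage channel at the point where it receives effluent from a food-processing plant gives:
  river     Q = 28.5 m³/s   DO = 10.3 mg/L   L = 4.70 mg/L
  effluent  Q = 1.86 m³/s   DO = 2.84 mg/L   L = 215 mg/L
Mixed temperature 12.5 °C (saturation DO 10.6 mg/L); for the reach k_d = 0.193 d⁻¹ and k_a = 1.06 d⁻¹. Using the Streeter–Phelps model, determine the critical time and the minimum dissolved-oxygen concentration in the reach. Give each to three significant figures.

t_c ≈ 1.72 d; minimum DO ≈ 8.30 mg/L

Mixed DO = (28.5×10.3 + 1.86×2.84)/(28.5+1.86) = 298.8/30.36 = 9.843 mg/L.
Mixed L₀ = (28.5×4.70 + 1.86×215)/(30.36) = 533.9/30.36 = 17.58 mg/L.
Initial deficit D₀ = C_s − DO₀ = 10.6 − 9.843 = 0.7570 mg/L.
t_c = (1/0.8670) ln[(1.06/0.193)(1 − 0.7570×0.8670/(0.193×17.58))] = 1.153 × ln(4.430) = 1.717 d.
D_c = (0.193/1.06) × 17.58 × e^(−0.193×1.717) = 0.1821 × 17.58 × 0.7180 = 2.299 mg/L.
Minimum DO = 10.6 − 2.299 = 8.301 mg/L.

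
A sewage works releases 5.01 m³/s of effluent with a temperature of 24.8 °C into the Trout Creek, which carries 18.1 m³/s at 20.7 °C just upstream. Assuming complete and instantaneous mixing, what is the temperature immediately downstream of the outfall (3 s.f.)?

21.6 °C

Flow-weighted mixing: C = (Q_r C_r + Q_w C_w)/(Q_r + Q_w)
= (18.1×20.7 + 5.01×24.8)/(18.1 + 5.01) = 498.9/23.11 = 21.59 °C.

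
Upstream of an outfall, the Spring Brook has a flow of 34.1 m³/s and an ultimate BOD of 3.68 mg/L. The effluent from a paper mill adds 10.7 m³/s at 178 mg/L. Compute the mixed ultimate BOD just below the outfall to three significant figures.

Flow-weighted mixing: C = (Q_r C_r + Q_w C_w)/(Q_r + Q_w)
= (34.1×3.68 + 10.7×178)/(34.1 + 10.7) = 2030/44.80 = 45.31 mg/L.

45.3 mg/L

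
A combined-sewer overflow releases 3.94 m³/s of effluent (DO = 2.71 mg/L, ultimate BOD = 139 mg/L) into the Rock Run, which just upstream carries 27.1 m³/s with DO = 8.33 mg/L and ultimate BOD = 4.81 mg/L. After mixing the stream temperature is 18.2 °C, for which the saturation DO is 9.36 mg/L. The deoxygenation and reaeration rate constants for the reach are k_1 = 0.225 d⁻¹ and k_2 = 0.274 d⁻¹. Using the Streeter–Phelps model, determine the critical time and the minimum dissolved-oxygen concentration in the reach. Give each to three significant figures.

Mixed DO = (27.1×8.33 + 3.94×2.71)/(27.1+3.94) = 236.4/31.04 = 7.617 mg/L.
Mixed L₀ = (27.1×4.81 + 3.94×139)/(31.04) = 678.0/31.04 = 21.84 mg/L.
Initial deficit D₀ = C_s − DO₀ = 9.36 − 7.617 = 1.743 mg/L.
t_c = (1/0.04900) ln[(0.274/0.225)(1 − 1.743×0.04900/(0.225×21.84))] = 20.41 × ln(1.197) = 3.663 d.
D_c = (0.225/0.274) × 21.84 × e^(−0.225×3.663) = 0.8212 × 21.84 × 0.4386 = 7.867 mg/L.
Minimum DO = 9.36 − 7.867 = 1.493 mg/L.

t_c ≈ 3.66 d; minimum DO ≈ 1.49 mg/L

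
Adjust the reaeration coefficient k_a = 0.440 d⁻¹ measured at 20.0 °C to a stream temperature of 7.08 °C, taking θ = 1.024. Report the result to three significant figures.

k_a(T₂) = k_a(T₁) · θ^(T₂−T₁) = 0.440 × 1.024^(7.08−20.0)
= 0.440 × 1.024^-12.9 = 0.440 × 0.7361 = 0.3239 d⁻¹.

k_a ≈ 0.324 d⁻¹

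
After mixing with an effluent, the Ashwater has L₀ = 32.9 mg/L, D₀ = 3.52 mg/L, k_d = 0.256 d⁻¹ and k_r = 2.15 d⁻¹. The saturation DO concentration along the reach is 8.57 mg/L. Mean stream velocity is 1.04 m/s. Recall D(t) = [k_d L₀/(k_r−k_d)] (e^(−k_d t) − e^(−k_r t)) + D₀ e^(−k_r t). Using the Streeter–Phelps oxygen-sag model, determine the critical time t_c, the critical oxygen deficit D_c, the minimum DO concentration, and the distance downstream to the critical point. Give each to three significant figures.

At the critical point dD/dt = 0, so k_d L₀ e^(−k_d t) = k_r D. Substituting D(t) from the Streeter–Phelps equation and solving for t gives
t_c = ln[(k_r/k_d)(1 − D₀(k_r−k_d)/(k_d L₀))] / (k_r−k_d).
Here k_r−k_d = 1.894 d⁻¹ and 1 − D₀(k_r−k_d)/(k_d L₀) = 1 − 3.52×1.894/(0.256×32.9) = 0.2084, so
t_c = ln(8.398 × 0.2084) / 1.894 = 0.5599 / 1.894 = 0.2956 d.
L(t_c) = L₀ e^(−k_d t_c) = 32.9 × 0.9271 = 30.50 mg/L, and at the critical point k_r D_c = k_d L, so D_c = (0.256/2.15) × 30.50 = 3.632 mg/L.
Minimum DO = C_s − D_c = 8.57 − 3.632 = 4.938 mg/L.
x_c = v t_c = 1.04 m/s × 0.2956 d × 86400 s/d = 26560 m ≈ 26.6 km.

t_c ≈ 0.296 d; D_c ≈ 3.63 mg/L; min DO ≈ 4.94 mg/L; x_c ≈ 26.6 km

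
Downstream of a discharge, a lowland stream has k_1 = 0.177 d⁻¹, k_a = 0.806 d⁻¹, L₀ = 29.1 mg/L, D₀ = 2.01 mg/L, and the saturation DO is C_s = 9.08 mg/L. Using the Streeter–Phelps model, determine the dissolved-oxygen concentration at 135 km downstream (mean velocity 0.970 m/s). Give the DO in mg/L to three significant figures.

Travel time t = x/v = 135 km / (0.970 m/s) = 135000 m / 0.970 m/s = 139200 s = 1.611 d.
k_1 L₀/(k_a−k_1) = 0.177×29.1/(0.806−0.177) = 5.151/0.6290 = 8.189 mg/L.
e^(−k_1 t) = e^(−0.177×1.611) = 0.7519; e^(−k_a t) = e^(−0.806×1.611) = 0.2730.
D = 8.189 × (0.7519 − 0.2730) + 2.01 × 0.2730 = 3.922 + 0.5487 = 4.471 mg/L.
DO = C_s − D = 9.08 − 4.471 = 4.609 mg/L.

DO ≈ 4.61 mg/L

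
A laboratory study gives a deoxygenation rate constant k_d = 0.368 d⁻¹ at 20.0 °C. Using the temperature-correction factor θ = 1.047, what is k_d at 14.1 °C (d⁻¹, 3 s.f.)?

k_d(T₂) = k_d(T₁) · θ^(T₂−T₁) = 0.368 × 1.047^(14.1−20.0)
= 0.368 × 1.047^-5.90 = 0.368 × 0.7626 = 0.2806 d⁻¹.

k_d ≈ 0.281 d⁻¹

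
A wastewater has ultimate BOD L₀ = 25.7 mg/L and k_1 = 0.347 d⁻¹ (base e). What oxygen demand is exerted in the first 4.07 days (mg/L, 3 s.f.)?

y ≈ 19.4 mg/L

y_t = L₀(1 − e^(−k_1 t)) = 25.7 × (1 − e^(−0.347×4.07))
= 25.7 × (1 − 0.2436) = 25.7 × 0.7564 = 19.44 mg/L.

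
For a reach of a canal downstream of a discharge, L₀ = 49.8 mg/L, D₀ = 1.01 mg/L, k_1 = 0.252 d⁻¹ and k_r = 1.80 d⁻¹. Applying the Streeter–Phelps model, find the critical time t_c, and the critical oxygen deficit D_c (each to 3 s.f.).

t_c = [1/(k_r−k_1)] ln[(k_r/k_1)(1 − D₀(k_r−k_1)/(k_1 L₀))]
= [1/(1.80−0.252)] ln[(1.80/0.252)(1 − 1.01×1.548/(0.252×49.8))]
= (1/1.548) ln[7.143 × 0.8754] = 0.6460 × ln(6.253) = 0.6460 × 1.833 = 1.184 d.
D_c = (k_1/k_r) L₀ e^(−k_1 t_c) = (0.252/1.80) × 49.8 × e^(−0.252×1.184) = 0.1400 × 49.8 × 0.7420 = 5.173 mg/L.

t_c ≈ 1.18 d; D_c ≈ 5.17 mg/L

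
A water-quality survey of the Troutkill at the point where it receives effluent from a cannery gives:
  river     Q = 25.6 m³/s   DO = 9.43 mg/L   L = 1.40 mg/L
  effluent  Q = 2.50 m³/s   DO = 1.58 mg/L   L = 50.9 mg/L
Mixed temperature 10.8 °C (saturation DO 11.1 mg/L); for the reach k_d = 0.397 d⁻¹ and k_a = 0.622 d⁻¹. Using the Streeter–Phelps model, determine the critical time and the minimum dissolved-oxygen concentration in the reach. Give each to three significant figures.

Mixed DO = (25.6×9.43 + 2.50×1.58)/(25.6+2.50) = 245.4/28.10 = 8.732 mg/L.
Mixed L₀ = (25.6×1.40 + 2.50×50.9)/(28.10) = 163.1/28.10 = 5.804 mg/L.
Initial deficit D₀ = C_s − DO₀ = 11.1 − 8.732 = 2.368 mg/L.
t_c = (1/0.2250) ln[(0.622/0.397)(1 − 2.368×0.2250/(0.397×5.804))] = 4.444 × ln(1.204) = 0.8266 d.
D_c = (0.397/0.622) × 5.804 × e^(−0.397×0.8266) = 0.6383 × 5.804 × 0.7202 = 2.668 mg/L.
Minimum DO = 11.1 − 2.668 = 8.432 mg/L.

t_c ≈ 0.827 d; minimum DO ≈ 8.43 mg/L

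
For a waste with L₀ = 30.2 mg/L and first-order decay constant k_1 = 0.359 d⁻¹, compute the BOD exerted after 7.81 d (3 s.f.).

y_t = L₀(1 − e^(−k_1 t)) = 30.2 × (1 − e^(−0.359×7.81))
= 30.2 × (1 − 0.06058) = 30.2 × 0.9394 = 28.37 mg/L.

y ≈ 28.4 mg/L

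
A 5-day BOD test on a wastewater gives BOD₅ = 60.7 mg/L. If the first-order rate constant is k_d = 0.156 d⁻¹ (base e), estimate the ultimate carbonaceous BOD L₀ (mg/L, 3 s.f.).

L₀ ≈ 112 mg/L

BOD₅ = L₀(1 − e^(−5k_d)) ⇒ L₀ = BOD₅ / (1 − e^(−5×0.156))
= 60.7 / (1 − 0.4584) = 60.7 / 0.5416 = 112.1 mg/L.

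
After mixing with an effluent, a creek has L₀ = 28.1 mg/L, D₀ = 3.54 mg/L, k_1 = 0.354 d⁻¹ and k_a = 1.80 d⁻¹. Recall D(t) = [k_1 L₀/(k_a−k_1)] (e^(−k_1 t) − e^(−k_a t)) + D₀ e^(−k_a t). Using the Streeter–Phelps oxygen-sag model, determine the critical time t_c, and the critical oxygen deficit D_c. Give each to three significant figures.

t_c ≈ 0.625 d; D_c ≈ 4.43 mg/L

At the critical point dD/dt = 0, so k_1 L₀ e^(−k_1 t) = k_a D. Substituting D(t) from the Streeter–Phelps equation and solving for t gives
t_c = ln[(k_a/k_1)(1 − D₀(k_a−k_1)/(k_1 L₀))] / (k_a−k_1).
Here k_a−k_1 = 1.446 d⁻¹ and 1 − D₀(k_a−k_1)/(k_1 L₀) = 1 − 3.54×1.446/(0.354×28.1) = 0.4854, so
t_c = ln(5.085 × 0.4854) / 1.446 = 0.9035 / 1.446 = 0.6248 d.
D_c = (k_1/k_a) L₀ e^(−k_1 t_c) = (0.354/1.80) × 28.1 × e^(−0.354×0.6248) = 0.1967 × 28.1 × 0.8016 = 4.430 mg/L.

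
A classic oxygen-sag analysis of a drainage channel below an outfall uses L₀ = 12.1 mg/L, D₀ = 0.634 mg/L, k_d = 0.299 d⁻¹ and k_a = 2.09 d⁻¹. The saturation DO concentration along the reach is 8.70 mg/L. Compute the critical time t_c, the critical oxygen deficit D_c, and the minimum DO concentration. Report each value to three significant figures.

t_c ≈ 0.875 d; D_c ≈ 1.33 mg/L; min DO ≈ 7.37 mg/L

With k_a/k_d = 6.990 and 1 − D₀(k_a−k_d)/(k_d L₀) = 0.6861,
t_c = ln(6.990 × 0.6861) / (2.09 − 0.299) = ln(4.796) / 1.791 = 1.568/1.791 = 0.8754 d.
L(t_c) = L₀ e^(−k_d t_c) = 12.1 × 0.7697 = 9.314 mg/L, and at the critical point k_a D_c = k_d L, so D_c = (0.299/2.09) × 9.314 = 1.332 mg/L.
Minimum DO = C_s − D_c = 8.70 − 1.332 = 7.368 mg/L.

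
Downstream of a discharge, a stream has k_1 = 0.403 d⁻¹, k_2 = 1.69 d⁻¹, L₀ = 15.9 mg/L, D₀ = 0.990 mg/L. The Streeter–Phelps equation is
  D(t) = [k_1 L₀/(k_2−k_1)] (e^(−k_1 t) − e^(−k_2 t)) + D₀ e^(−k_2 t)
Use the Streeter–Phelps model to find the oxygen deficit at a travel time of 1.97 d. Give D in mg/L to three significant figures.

k_1 L₀/(k_2−k_1) = 0.403×15.9/(1.69−0.403) = 6.408/1.287 = 4.979 mg/L.
e^(−k_1 t) = e^(−0.403×1.970) = 0.4521; e^(−k_2 t) = e^(−1.69×1.970) = 0.03582.
D = 4.979 × (0.4521 − 0.03582) + 0.990 × 0.03582 = 2.072 + 0.03546 = 2.108 mg/L.

D ≈ 2.11 mg/L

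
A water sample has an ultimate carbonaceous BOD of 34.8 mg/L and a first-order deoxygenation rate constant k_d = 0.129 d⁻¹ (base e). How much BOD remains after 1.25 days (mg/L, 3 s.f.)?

L ≈ 29.6 mg/L

L_t = L₀ e^(−k_d t) = 34.8 × e^(−0.129×1.25) = 34.8 × 0.8511 = 29.62 mg/L.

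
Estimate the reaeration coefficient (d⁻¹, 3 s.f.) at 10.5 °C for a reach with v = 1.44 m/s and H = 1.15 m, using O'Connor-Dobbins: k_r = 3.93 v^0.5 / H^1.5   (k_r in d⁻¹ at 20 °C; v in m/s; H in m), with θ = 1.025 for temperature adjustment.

k_r ≈ 3.02 d⁻¹

k_r(20) = 3.93 × 1.44^0.5 / 1.15^1.5 = 3.93 × 1.200 / 1.233 = 3.824 d⁻¹.
k_r(10.5) = 3.824 × 1.025^(10.5−20) = 3.824 × 0.7909 = 3.024 d⁻¹.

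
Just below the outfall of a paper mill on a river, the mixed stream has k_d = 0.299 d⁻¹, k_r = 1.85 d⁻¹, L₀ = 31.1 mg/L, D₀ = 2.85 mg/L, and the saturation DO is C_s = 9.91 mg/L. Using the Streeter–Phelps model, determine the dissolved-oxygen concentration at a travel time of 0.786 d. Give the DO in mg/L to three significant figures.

DO ≈ 5.91 mg/L

k_d L₀/(k_r−k_d) = 0.299×31.1/(1.85−0.299) = 9.299/1.551 = 5.995 mg/L.
e^(−k_d t) = e^(−0.299×0.7860) = 0.7906; e^(−k_r t) = e^(−1.85×0.7860) = 0.2336.
D = 5.995 × (0.7906 − 0.2336) + 2.85 × 0.2336 = 3.339 + 0.6658 = 4.005 mg/L.
DO = C_s − D = 9.91 − 4.005 = 5.905 mg/L.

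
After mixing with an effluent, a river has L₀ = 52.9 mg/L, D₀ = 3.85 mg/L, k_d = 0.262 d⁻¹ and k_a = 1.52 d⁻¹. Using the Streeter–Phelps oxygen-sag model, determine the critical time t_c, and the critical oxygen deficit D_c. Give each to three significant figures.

With k_a/k_d = 5.802 and 1 − D₀(k_a−k_d)/(k_d L₀) = 0.6506,
t_c = ln(5.802 × 0.6506) / (1.52 − 0.262) = ln(3.774) / 1.258 = 1.328/1.258 = 1.056 d.
L(t_c) = L₀ e^(−k_d t_c) = 52.9 × 0.7583 = 40.12 mg/L, and at the critical point k_a D_c = k_d L, so D_c = (0.262/1.52) × 40.12 = 6.915 mg/L.

t_c ≈ 1.06 d; D_c ≈ 6.91 mg/L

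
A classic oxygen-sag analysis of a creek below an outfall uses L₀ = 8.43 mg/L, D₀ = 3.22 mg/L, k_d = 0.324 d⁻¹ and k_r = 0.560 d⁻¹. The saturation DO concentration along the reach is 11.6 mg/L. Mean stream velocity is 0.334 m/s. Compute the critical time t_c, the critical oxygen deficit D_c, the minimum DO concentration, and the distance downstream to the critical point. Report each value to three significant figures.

t_c ≈ 0.937 d; D_c ≈ 3.60 mg/L; min DO ≈ 8.00 mg/L; x_c ≈ 27.0 km

With k_r/k_d = 1.728 and 1 − D₀(k_r−k_d)/(k_d L₀) = 0.7218,
t_c = ln(1.728 × 0.7218) / (0.560 − 0.324) = ln(1.248) / 0.2360 = 0.2212/0.2360 = 0.9371 d.
D_c = (k_d/k_r) L₀ e^(−k_d t_c) = (0.324/0.560) × 8.43 × e^(−0.324×0.9371) = 0.5786 × 8.43 × 0.7381 = 3.600 mg/L.
Minimum DO = C_s − D_c = 11.6 − 3.600 = 8.000 mg/L.
x_c = v t_c = 0.334 m/s × 0.9371 d × 86400 s/d = 27040 m ≈ 27.0 km.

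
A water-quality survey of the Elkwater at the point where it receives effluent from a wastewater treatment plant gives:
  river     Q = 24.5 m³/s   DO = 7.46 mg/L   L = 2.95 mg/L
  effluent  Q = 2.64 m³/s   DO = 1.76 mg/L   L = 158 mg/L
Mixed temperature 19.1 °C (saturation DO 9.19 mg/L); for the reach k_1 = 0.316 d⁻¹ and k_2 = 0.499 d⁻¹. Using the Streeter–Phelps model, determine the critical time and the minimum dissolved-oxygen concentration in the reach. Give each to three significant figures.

t_c ≈ 2.08 d; minimum DO ≈ 3.27 mg/L

Mixed DO = (24.5×7.46 + 2.64×1.76)/(24.5+2.64) = 187.4/27.14 = 6.906 mg/L.
Mixed L₀ = (24.5×2.95 + 2.64×158)/(27.14) = 489.4/27.14 = 18.03 mg/L.
Initial deficit D₀ = C_s − DO₀ = 9.19 − 6.906 = 2.284 mg/L.
t_c = (1/0.1830) ln[(0.499/0.316)(1 − 2.284×0.1830/(0.316×18.03))] = 5.464 × ln(1.463) = 2.080 d.
D_c = (0.316/0.499) × 18.03 × e^(−0.316×2.080) = 0.6333 × 18.03 × 0.5182 = 5.918 mg/L.
Minimum DO = 9.19 − 5.918 = 3.272 mg/L.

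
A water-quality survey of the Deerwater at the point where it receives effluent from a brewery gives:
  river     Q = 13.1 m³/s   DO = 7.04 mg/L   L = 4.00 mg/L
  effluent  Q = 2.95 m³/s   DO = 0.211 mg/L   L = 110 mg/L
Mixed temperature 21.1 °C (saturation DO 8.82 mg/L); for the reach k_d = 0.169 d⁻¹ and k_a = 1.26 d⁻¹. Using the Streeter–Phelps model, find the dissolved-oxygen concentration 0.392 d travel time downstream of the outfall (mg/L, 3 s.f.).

Mixed DO = (13.1×7.04 + 2.95×0.211)/(13.1+2.95) = 92.85/16.05 = 5.785 mg/L.
Mixed L₀ = (13.1×4.00 + 2.95×110)/(16.05) = 376.9/16.05 = 23.48 mg/L.
Initial deficit D₀ = C_s − DO₀ = 8.82 − 5.785 = 3.035 mg/L.
D(0.392) = [0.169×23.48/(1.26−0.169)](e^(−0.169×0.392) − e^(−1.26×0.392)) + 3.035 e^(−1.26×0.392)
= 3.638 × (0.9359 − 0.6102) + 3.035 × 0.6102 = 3.037 mg/L.
DO = 8.82 − 3.037 = 5.783 mg/L.

DO ≈ 5.78 mg/L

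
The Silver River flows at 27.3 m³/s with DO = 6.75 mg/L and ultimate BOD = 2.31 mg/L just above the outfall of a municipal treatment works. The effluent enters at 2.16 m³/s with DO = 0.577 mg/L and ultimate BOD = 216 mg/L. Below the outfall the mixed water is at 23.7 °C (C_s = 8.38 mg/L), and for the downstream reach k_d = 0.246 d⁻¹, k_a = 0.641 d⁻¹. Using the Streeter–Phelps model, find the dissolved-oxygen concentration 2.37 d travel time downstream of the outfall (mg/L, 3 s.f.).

Mixed DO = (27.3×6.75 + 2.16×0.577)/(27.3+2.16) = 185.5/29.46 = 6.297 mg/L.
Mixed L₀ = (27.3×2.31 + 2.16×216)/(29.46) = 529.6/29.46 = 17.98 mg/L.
Initial deficit D₀ = C_s − DO₀ = 8.38 − 6.297 = 2.083 mg/L.
D(2.37) = [0.246×17.98/(0.641−0.246)](e^(−0.246×2.37) − e^(−0.641×2.37)) + 2.083 e^(−0.641×2.37)
= 11.20 × (0.5582 − 0.2189) + 2.083 × 0.2189 = 4.255 mg/L.
DO = 8.38 − 4.255 = 4.125 mg/L.

DO ≈ 4.13 mg/L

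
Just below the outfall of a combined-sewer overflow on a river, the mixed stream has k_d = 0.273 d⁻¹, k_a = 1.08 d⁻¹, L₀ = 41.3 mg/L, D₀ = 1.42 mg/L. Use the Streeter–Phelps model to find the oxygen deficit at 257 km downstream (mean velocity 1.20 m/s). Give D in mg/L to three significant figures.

Travel time t = x/v = 257 km / (1.20 m/s) = 257000 m / 1.20 m/s = 214200 s = 2.479 d.
k_d L₀/(k_a−k_d) = 0.273×41.3/(1.08−0.273) = 11.27/0.8070 = 13.97 mg/L.
e^(−k_d t) = e^(−0.273×2.479) = 0.5083; e^(−k_a t) = e^(−1.08×2.479) = 0.06876.
D = 13.97 × (0.5083 − 0.06876) + 1.42 × 0.06876 = 6.141 + 0.09764 = 6.238 mg/L.

D ≈ 6.24 mg/L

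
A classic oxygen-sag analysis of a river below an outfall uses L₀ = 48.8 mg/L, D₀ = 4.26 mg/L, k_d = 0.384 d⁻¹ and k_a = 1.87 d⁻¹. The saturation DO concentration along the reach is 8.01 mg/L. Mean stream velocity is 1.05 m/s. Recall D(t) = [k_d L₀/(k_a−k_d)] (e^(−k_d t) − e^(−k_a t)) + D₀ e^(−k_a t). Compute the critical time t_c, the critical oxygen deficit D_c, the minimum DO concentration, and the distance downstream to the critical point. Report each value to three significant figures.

With k_a/k_d = 4.870 and 1 − D₀(k_a−k_d)/(k_d L₀) = 0.6622,
t_c = ln(4.870 × 0.6622) / (1.87 − 0.384) = ln(3.225) / 1.486 = 1.171/1.486 = 0.7879 d.
L(t_c) = L₀ e^(−k_d t_c) = 48.8 × 0.7389 = 36.06 mg/L, and at the critical point k_a D_c = k_d L, so D_c = (0.384/1.87) × 36.06 = 7.405 mg/L.
Minimum DO = C_s − D_c = 8.01 − 7.405 = 0.6053 mg/L.
x_c = v t_c = 1.05 m/s × 0.7879 d × 86400 s/d = 71480 m ≈ 71.5 km.

t_c ≈ 0.788 d; D_c ≈ 7.40 mg/L; min DO ≈ 0.605 mg/L; x_c ≈ 71.5 km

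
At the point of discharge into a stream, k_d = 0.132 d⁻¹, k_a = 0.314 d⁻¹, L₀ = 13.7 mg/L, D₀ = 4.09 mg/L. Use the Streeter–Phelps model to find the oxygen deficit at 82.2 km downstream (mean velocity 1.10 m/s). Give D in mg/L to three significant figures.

Travel time t = x/v = 82.2 km / (1.10 m/s) = 82200 m / 1.10 m/s = 74730 s = 0.8649 d.
k_d L₀/(k_a−k_d) = 0.132×13.7/(0.314−0.132) = 1.808/0.1820 = 9.936 mg/L.
e^(−k_d t) = e^(−0.132×0.8649) = 0.8921; e^(−k_a t) = e^(−0.314×0.8649) = 0.7622.
D = 9.936 × (0.8921 − 0.7622) + 4.09 × 0.7622 = 1.291 + 3.117 = 4.408 mg/L.

D ≈ 4.41 mg/L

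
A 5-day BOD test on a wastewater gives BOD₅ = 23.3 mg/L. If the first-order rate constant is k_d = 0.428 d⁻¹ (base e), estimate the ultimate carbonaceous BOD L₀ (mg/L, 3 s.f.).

L₀ ≈ 26.4 mg/L

BOD₅ = L₀(1 − e^(−5k_d)) ⇒ L₀ = BOD₅ / (1 − e^(−5×0.428))
= 23.3 / (1 − 0.1177) = 23.3 / 0.8823 = 26.41 mg/L.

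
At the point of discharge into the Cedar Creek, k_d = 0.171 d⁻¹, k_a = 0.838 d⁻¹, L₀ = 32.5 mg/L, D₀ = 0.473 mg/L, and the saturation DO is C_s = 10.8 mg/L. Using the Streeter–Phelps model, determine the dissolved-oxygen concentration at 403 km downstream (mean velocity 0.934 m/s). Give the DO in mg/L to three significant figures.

Travel time t = x/v = 403 km / (0.934 m/s) = 403000 m / 0.934 m/s = 431500 s = 4.994 d.
k_d L₀/(k_a−k_d) = 0.171×32.5/(0.838−0.171) = 5.558/0.6670 = 8.332 mg/L.
e^(−k_d t) = e^(−0.171×4.994) = 0.4257; e^(−k_a t) = e^(−0.838×4.994) = 0.01522.
D = 8.332 × (0.4257 − 0.01522) + 0.473 × 0.01522 = 3.420 + 0.007201 = 3.428 mg/L.
DO = C_s − D = 10.8 − 3.428 = 7.372 mg/L.

DO ≈ 7.37 mg/L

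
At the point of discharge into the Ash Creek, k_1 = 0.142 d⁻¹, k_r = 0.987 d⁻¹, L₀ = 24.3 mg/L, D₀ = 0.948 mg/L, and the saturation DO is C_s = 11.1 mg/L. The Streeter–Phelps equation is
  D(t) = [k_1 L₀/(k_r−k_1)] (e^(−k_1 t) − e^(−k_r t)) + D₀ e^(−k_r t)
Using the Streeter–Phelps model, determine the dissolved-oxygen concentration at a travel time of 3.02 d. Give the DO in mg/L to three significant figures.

DO ≈ 8.60 mg/L

k_1 L₀/(k_r−k_1) = 0.142×24.3/(0.987−0.142) = 3.451/0.8450 = 4.084 mg/L.
e^(−k_1 t) = e^(−0.142×3.020) = 0.6513; e^(−k_r t) = e^(−0.987×3.020) = 0.05076.
D = 4.084 × (0.6513 − 0.05076) + 0.948 × 0.05076 = 2.452 + 0.04812 = 2.500 mg/L.
DO = C_s − D = 11.1 − 2.500 = 8.600 mg/L.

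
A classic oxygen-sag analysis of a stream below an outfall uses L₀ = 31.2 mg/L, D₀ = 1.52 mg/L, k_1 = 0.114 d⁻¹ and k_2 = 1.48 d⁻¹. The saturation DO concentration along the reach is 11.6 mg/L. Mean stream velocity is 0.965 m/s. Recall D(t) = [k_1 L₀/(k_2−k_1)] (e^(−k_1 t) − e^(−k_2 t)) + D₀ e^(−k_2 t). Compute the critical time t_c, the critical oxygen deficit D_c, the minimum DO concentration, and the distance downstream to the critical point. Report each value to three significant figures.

t_c ≈ 1.24 d; D_c ≈ 2.09 mg/L; min DO ≈ 9.51 mg/L; x_c ≈ 103 km

t_c = [1/(k_2−k_1)] ln[(k_2/k_1)(1 − D₀(k_2−k_1)/(k_1 L₀))]
= [1/(1.48−0.114)] ln[(1.48/0.114)(1 − 1.52×1.366/(0.114×31.2))]
= (1/1.366) ln[12.98 × 0.4162] = 0.7321 × ln(5.404) = 0.7321 × 1.687 = 1.235 d.
D_c = (k_1/k_2) L₀ e^(−k_1 t_c) = (0.114/1.48) × 31.2 × e^(−0.114×1.235) = 0.07703 × 31.2 × 0.8687 = 2.088 mg/L.
Minimum DO = C_s − D_c = 11.6 − 2.088 = 9.512 mg/L.
x_c = v t_c = 0.965 m/s × 1.235 d × 86400 s/d = 103000 m ≈ 103 km.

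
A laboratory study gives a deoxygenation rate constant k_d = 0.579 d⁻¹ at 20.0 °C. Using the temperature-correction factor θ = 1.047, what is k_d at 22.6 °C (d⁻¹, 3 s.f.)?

k_d ≈ 0.652 d⁻¹

k_d(T₂) = k_d(T₁) · θ^(T₂−T₁) = 0.579 × 1.047^(22.6−20.0)
= 0.579 × 1.047^2.60 = 0.579 × 1.127 = 0.6524 d⁻¹.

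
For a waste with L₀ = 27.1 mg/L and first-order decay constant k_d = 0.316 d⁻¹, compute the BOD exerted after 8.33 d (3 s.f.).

y_t = L₀(1 − e^(−k_d t)) = 27.1 × (1 − e^(−0.316×8.33))
= 27.1 × (1 − 0.07191) = 27.1 × 0.9281 = 25.15 mg/L.

y ≈ 25.2 mg/L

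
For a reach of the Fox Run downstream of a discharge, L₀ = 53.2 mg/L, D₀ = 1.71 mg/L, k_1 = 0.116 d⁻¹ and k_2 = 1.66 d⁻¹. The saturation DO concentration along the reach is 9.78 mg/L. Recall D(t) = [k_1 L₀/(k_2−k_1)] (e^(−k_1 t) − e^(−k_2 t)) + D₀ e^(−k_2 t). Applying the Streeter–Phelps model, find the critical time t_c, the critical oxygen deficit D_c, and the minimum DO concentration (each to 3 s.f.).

t_c ≈ 1.36 d; D_c ≈ 3.17 mg/L; min DO ≈ 6.61 mg/L

t_c = [1/(k_2−k_1)] ln[(k_2/k_1)(1 − D₀(k_2−k_1)/(k_1 L₀))]
= [1/(1.66−0.116)] ln[(1.66/0.116)(1 − 1.71×1.544/(0.116×53.2))]
= (1/1.544) ln[14.31 × 0.5722] = 0.6477 × ln(8.188) = 0.6477 × 2.103 = 1.362 d.
D_c = (k_1/k_2) L₀ e^(−k_1 t_c) = (0.116/1.66) × 53.2 × e^(−0.116×1.362) = 0.06988 × 53.2 × 0.8539 = 3.174 mg/L.
Minimum DO = C_s − D_c = 9.78 − 3.174 = 6.606 mg/L.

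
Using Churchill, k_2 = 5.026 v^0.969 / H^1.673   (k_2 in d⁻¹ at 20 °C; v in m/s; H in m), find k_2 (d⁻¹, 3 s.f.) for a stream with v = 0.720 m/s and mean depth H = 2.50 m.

k_2 ≈ 0.789 d⁻¹

k_2 = 5.026 × 0.720^0.969 / 2.50^1.673 = 5.026 × 0.7274 / 4.632 = 0.7893 d⁻¹.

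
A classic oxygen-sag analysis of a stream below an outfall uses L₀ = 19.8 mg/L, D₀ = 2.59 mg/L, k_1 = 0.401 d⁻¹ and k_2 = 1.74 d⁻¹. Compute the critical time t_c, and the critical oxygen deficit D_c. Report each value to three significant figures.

t_c = [1/(k_2−k_1)] ln[(k_2/k_1)(1 − D₀(k_2−k_1)/(k_1 L₀))]
= [1/(1.74−0.401)] ln[(1.74/0.401)(1 − 2.59×1.339/(0.401×19.8))]
= (1/1.339) ln[4.339 × 0.5632] = 0.7468 × ln(2.444) = 0.7468 × 0.8936 = 0.6673 d.
D_c = (k_1/k_2) L₀ e^(−k_1 t_c) = (0.401/1.74) × 19.8 × e^(−0.401×0.6673) = 0.2305 × 19.8 × 0.7652 = 3.492 mg/L.

t_c ≈ 0.667 d; D_c ≈ 3.49 mg/L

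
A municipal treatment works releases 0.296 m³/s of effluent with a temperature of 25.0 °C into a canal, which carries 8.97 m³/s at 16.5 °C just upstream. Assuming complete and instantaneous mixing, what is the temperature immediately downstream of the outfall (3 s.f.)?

16.8 °C

Flow-weighted mixing: C = (Q_r C_r + Q_w C_w)/(Q_r + Q_w)
= (8.97×16.5 + 0.296×25.0)/(8.97 + 0.296) = 155.4/9.266 = 16.77 °C.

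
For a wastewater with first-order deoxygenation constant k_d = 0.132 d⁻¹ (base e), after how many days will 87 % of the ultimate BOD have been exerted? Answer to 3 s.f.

y/L₀ = 1 − e^(−k_d t) = 0.87 ⇒ e^(−k_d t) = 0.130
t = −ln(0.130) / 0.132 = 2.040 / 0.132 = 15.46 d.

t ≈ 15.5 d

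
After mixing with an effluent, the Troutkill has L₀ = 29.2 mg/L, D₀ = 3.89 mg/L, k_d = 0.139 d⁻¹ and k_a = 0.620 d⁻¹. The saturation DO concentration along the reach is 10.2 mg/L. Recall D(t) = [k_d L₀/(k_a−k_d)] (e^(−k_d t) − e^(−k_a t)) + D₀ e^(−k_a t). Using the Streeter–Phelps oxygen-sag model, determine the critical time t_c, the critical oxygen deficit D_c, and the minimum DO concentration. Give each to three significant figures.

t_c ≈ 1.82 d; D_c ≈ 5.08 mg/L; min DO ≈ 5.12 mg/L

At the critical point dD/dt = 0, so k_d L₀ e^(−k_d t) = k_a D. Substituting D(t) from the Streeter–Phelps equation and solving for t gives
t_c = ln[(k_a/k_d)(1 − D₀(k_a−k_d)/(k_d L₀))] / (k_a−k_d).
Here k_a−k_d = 0.4810 d⁻¹ and 1 − D₀(k_a−k_d)/(k_d L₀) = 1 − 3.89×0.4810/(0.139×29.2) = 0.5390, so
t_c = ln(4.460 × 0.5390) / 0.4810 = 0.8772 / 0.4810 = 1.824 d.
L(t_c) = L₀ e^(−k_d t_c) = 29.2 × 0.7761 = 22.66 mg/L, and at the critical point k_a D_c = k_d L, so D_c = (0.139/0.620) × 22.66 = 5.081 mg/L.
Minimum DO = C_s − D_c = 10.2 − 5.081 = 5.119 mg/L.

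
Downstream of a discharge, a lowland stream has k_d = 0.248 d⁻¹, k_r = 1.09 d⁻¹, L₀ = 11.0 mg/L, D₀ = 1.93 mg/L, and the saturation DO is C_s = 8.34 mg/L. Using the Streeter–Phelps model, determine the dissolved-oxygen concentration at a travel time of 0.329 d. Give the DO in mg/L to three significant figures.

k_d L₀/(k_r−k_d) = 0.248×11.0/(1.09−0.248) = 2.728/0.8420 = 3.240 mg/L.
e^(−k_d t) = e^(−0.248×0.3290) = 0.9216; e^(−k_r t) = e^(−1.09×0.3290) = 0.6986.
D = 3.240 × (0.9216 − 0.6986) + 1.93 × 0.6986 = 0.7225 + 1.348 = 2.071 mg/L.
DO = C_s − D = 8.34 − 2.071 = 6.269 mg/L.

DO ≈ 6.27 mg/L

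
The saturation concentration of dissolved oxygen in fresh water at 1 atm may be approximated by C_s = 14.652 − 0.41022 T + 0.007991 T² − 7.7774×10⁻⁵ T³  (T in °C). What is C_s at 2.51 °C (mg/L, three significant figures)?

C_s = 14.652 − 0.41022×2.51 + 0.007991×2.51² − 7.7774×10⁻⁵×2.51³ = 13.67 mg/L.

C_s ≈ 13.7 mg/L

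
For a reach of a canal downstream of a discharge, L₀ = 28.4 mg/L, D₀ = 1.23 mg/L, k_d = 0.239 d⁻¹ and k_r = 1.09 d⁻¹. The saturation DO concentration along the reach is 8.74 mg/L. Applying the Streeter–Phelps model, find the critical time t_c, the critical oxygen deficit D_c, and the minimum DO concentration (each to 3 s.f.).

With k_r/k_d = 4.561 and 1 − D₀(k_r−k_d)/(k_d L₀) = 0.8458,
t_c = ln(4.561 × 0.8458) / (1.09 − 0.239) = ln(3.857) / 0.8510 = 1.350/0.8510 = 1.586 d.
D_c = (k_d/k_r) L₀ e^(−k_d t_c) = (0.239/1.09) × 28.4 × e^(−0.239×1.586) = 0.2193 × 28.4 × 0.6845 = 4.262 mg/L.
Minimum DO = C_s − D_c = 8.74 − 4.262 = 4.478 mg/L.

t_c ≈ 1.59 d; D_c ≈ 4.26 mg/L; min DO ≈ 4.48 mg/L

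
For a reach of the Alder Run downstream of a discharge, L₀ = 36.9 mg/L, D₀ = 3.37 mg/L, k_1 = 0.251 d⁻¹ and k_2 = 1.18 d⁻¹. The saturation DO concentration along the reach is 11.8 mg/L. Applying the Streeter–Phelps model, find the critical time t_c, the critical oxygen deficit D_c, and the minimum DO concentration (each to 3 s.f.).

At the critical point dD/dt = 0, so k_1 L₀ e^(−k_1 t) = k_2 D. Substituting D(t) from the Streeter–Phelps equation and solving for t gives
t_c = ln[(k_2/k_1)(1 − D₀(k_2−k_1)/(k_1 L₀))] / (k_2−k_1).
Here k_2−k_1 = 0.9290 d⁻¹ and 1 − D₀(k_2−k_1)/(k_1 L₀) = 1 − 3.37×0.9290/(0.251×36.9) = 0.6620, so
t_c = ln(4.701 × 0.6620) / 0.9290 = 1.135 / 0.9290 = 1.222 d.
D_c = (k_1/k_2) L₀ e^(−k_1 t_c) = (0.251/1.18) × 36.9 × e^(−0.251×1.222) = 0.2127 × 36.9 × 0.7358 = 5.776 mg/L.
Minimum DO = C_s − D_c = 11.8 − 5.776 = 6.024 mg/L.

t_c ≈ 1.22 d; D_c ≈ 5.78 mg/L; min DO ≈ 6.02 mg/L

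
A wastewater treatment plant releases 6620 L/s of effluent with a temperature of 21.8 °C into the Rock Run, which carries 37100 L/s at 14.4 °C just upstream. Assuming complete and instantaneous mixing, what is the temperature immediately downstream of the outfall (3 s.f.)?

Flow-weighted mixing: C = (Q_r C_r + Q_w C_w)/(Q_r + Q_w)
= (37100×14.4 + 6620×21.8)/(37100 + 6620) = 678600/43720 = 15.52 °C.

15.5 °C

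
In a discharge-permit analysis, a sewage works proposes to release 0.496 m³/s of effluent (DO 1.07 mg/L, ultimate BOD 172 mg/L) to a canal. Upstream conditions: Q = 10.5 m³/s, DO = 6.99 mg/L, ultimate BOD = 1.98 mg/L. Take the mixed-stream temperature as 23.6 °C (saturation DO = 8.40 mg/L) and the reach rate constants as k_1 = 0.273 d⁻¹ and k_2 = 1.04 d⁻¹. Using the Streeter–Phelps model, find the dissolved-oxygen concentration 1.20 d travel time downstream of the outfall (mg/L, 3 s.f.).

DO ≈ 6.43 mg/L

Mixed DO = (10.5×6.99 + 0.496×1.07)/(10.5+0.496) = 73.93/11.00 = 6.723 mg/L.
Mixed L₀ = (10.5×1.98 + 0.496×172)/(11.00) = 106.1/11.00 = 9.649 mg/L.
Initial deficit D₀ = C_s − DO₀ = 8.40 − 6.723 = 1.677 mg/L.
D(1.20) = [0.273×9.649/(1.04−0.273)](e^(−0.273×1.20) − e^(−1.04×1.20)) + 1.677 e^(−1.04×1.20)
= 3.434 × (0.7207 − 0.2871) + 1.677 × 0.2871 = 1.971 mg/L.
DO = 8.40 − 1.971 = 6.429 mg/L.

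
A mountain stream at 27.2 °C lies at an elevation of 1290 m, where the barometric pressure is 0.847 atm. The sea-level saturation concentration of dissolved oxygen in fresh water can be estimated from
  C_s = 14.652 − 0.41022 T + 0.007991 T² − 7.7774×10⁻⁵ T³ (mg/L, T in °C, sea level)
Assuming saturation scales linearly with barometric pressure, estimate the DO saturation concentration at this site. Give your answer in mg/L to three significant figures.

At sea level: C_s = 14.652 − 0.41022×27.2 + 0.007991×27.2² − 7.7774×10⁻⁵×27.2³ = 7.841 mg/L.
Pressure correction: C_s' = 7.841 × 0.847 = 6.641 mg/L.

C_s ≈ 6.64 mg/L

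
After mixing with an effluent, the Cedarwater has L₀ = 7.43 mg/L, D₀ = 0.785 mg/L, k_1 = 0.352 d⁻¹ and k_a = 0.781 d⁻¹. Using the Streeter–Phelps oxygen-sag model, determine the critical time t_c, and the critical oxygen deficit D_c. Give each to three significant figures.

t_c ≈ 1.54 d; D_c ≈ 1.95 mg/L

At the critical point dD/dt = 0, so k_1 L₀ e^(−k_1 t) = k_a D. Substituting D(t) from the Streeter–Phelps equation and solving for t gives
t_c = ln[(k_a/k_1)(1 − D₀(k_a−k_1)/(k_1 L₀))] / (k_a−k_1).
Here k_a−k_1 = 0.4290 d⁻¹ and 1 − D₀(k_a−k_1)/(k_1 L₀) = 1 − 0.785×0.4290/(0.352×7.43) = 0.8712, so
t_c = ln(2.219 × 0.8712) / 0.4290 = 0.6591 / 0.4290 = 1.536 d.
D_c = (k_1/k_a) L₀ e^(−k_1 t_c) = (0.352/0.781) × 7.43 × e^(−0.352×1.536) = 0.4507 × 7.43 × 0.5823 = 1.950 mg/L.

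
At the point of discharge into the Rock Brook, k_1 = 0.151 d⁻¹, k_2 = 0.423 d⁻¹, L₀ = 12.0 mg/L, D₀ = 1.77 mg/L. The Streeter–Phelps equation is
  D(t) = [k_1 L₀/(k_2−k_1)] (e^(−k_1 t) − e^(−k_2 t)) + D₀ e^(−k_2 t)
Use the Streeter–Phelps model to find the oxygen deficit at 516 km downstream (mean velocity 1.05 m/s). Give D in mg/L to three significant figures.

Travel time t = x/v = 516 km / (1.05 m/s) = 516000 m / 1.05 m/s = 491400 s = 5.688 d.
k_1 L₀/(k_2−k_1) = 0.151×12.0/(0.423−0.151) = 1.812/0.2720 = 6.662 mg/L.
e^(−k_1 t) = e^(−0.151×5.688) = 0.4236; e^(−k_2 t) = e^(−0.423×5.688) = 0.09018.
D = 6.662 × (0.4236 − 0.09018) + 1.77 × 0.09018 = 2.221 + 0.1596 = 2.381 mg/L.

D ≈ 2.38 mg/L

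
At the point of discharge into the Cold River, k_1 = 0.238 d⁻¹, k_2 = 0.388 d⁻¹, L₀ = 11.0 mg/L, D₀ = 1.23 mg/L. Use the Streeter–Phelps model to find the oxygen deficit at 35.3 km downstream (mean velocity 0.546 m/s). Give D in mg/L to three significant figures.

D ≈ 2.47 mg/L

Travel time t = x/v = 35.3 km / (0.546 m/s) = 35300 m / 0.546 m/s = 64650 s = 0.7483 d.
k_1 L₀/(k_2−k_1) = 0.238×11.0/(0.388−0.238) = 2.618/0.1500 = 17.45 mg/L.
e^(−k_1 t) = e^(−0.238×0.7483) = 0.8369; e^(−k_2 t) = e^(−0.388×0.7483) = 0.7480.
D = 17.45 × (0.8369 − 0.7480) + 1.23 × 0.7480 = 1.551 + 0.9201 = 2.471 mg/L.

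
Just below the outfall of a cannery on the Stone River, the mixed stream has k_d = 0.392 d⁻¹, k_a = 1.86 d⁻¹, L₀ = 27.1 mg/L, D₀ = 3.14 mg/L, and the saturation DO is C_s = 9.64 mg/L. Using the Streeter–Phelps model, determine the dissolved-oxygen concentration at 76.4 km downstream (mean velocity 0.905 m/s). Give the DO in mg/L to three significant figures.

DO ≈ 5.37 mg/L

Travel time t = x/v = 76.4 km / (0.905 m/s) = 76400 m / 0.905 m/s = 84420 s = 0.9771 d.
k_d L₀/(k_a−k_d) = 0.392×27.1/(1.86−0.392) = 10.62/1.468 = 7.237 mg/L.
e^(−k_d t) = e^(−0.392×0.9771) = 0.6818; e^(−k_a t) = e^(−1.86×0.9771) = 0.1625.
D = 7.237 × (0.6818 − 0.1625) + 3.14 × 0.1625 = 3.758 + 0.5101 = 4.268 mg/L.
DO = C_s − D = 9.64 − 4.268 = 5.372 mg/L.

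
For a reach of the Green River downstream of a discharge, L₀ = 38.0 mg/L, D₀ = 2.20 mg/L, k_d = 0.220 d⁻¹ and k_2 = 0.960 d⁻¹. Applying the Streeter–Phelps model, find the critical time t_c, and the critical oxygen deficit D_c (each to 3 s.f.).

t_c ≈ 1.70 d; D_c ≈ 5.99 mg/L

t_c = [1/(k_2−k_d)] ln[(k_2/k_d)(1 − D₀(k_2−k_d)/(k_d L₀))]
= [1/(0.960−0.220)] ln[(0.960/0.220)(1 − 2.20×0.7400/(0.220×38.0))]
= (1/0.7400) ln[4.364 × 0.8053] = 1.351 × ln(3.514) = 1.351 × 1.257 = 1.698 d.
D_c = (k_d/k_2) L₀ e^(−k_d t_c) = (0.220/0.960) × 38.0 × e^(−0.220×1.698) = 0.2292 × 38.0 × 0.6882 = 5.993 mg/L.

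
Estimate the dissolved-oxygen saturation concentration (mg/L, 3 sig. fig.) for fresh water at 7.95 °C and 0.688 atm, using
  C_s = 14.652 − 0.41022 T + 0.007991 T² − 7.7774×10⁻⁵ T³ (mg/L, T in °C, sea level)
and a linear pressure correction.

C_s ≈ 8.16 mg/L

At sea level: C_s = 14.652 − 0.41022×7.95 + 0.007991×7.95² − 7.7774×10⁻⁵×7.95³ = 11.86 mg/L.
Pressure correction: C_s' = 11.86 × 0.688 = 8.157 mg/L.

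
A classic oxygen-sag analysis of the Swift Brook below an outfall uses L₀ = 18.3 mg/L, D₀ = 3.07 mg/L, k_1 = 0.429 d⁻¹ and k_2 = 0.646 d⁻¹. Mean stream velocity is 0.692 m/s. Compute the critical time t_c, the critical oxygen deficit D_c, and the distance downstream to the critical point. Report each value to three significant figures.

t_c = [1/(k_2−k_1)] ln[(k_2/k_1)(1 − D₀(k_2−k_1)/(k_1 L₀))]
= [1/(0.646−0.429)] ln[(0.646/0.429)(1 − 3.07×0.2170/(0.429×18.3))]
= (1/0.2170) ln[1.506 × 0.9151] = 4.608 × ln(1.378) = 4.608 × 0.3207 = 1.478 d.
D_c = (k_1/k_2) L₀ e^(−k_1 t_c) = (0.429/0.646) × 18.3 × e^(−0.429×1.478) = 0.6641 × 18.3 × 0.5305 = 6.447 mg/L.
x_c = v t_c = 0.692 m/s × 1.478 d × 86400 s/d = 88350 m ≈ 88.4 km.

t_c ≈ 1.48 d; D_c ≈ 6.45 mg/L; x_c ≈ 88.4 km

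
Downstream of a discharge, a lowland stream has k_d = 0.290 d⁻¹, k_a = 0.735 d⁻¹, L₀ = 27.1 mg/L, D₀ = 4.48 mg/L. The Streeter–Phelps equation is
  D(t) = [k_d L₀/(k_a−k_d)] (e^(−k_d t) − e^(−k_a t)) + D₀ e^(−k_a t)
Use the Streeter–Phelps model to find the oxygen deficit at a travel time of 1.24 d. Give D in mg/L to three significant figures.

D ≈ 7.03 mg/L

k_d L₀/(k_a−k_d) = 0.290×27.1/(0.735−0.290) = 7.859/0.4450 = 17.66 mg/L.
e^(−k_d t) = e^(−0.290×1.240) = 0.6980; e^(−k_a t) = e^(−0.735×1.240) = 0.4020.
D = 17.66 × (0.6980 − 0.4020) + 4.48 × 0.4020 = 5.227 + 1.801 = 7.028 mg/L.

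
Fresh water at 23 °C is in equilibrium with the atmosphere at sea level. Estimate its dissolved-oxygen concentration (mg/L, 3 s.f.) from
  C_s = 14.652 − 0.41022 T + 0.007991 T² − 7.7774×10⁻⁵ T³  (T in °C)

C_s = 14.652 − 0.41022×23 + 0.007991×23² − 7.7774×10⁻⁵×23³ = 8.498 mg/L.

C_s ≈ 8.50 mg/L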